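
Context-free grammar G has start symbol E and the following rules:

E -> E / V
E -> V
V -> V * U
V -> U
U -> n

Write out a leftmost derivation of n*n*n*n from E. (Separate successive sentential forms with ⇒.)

E⇒V⇒V*U⇒V*U*U⇒V*U*U*U⇒U*U*U*U⇒n*U*U*U⇒n*n*U*U⇒n*n*n*U⇒n*n*n*n

E ⇒ V   [E -> V]
V ⇒ V*U   [V -> V * U]
V*U ⇒ V*U*U   [V -> V * U]
V*U*U ⇒ V*U*U*U   [V -> V * U]
V*U*U*U ⇒ U*U*U*U   [V -> U]
U*U*U*U ⇒ n*U*U*U   [U -> n]
n*U*U*U ⇒ n*n*U*U   [U -> n]
n*n*U*U ⇒ n*n*n*U   [U -> n]
n*n*n*U ⇒ n*n*n*n   [U -> n]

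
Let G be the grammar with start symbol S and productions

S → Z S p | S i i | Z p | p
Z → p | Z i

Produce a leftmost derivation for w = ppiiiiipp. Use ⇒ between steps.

S ⇒ ZSp   [S → Z S p]
ZSp ⇒ pSp   [Z → p]
pSp ⇒ pZpp   [S → Z p]
pZpp ⇒ pZipp   [Z → Z i]
pZipp ⇒ pZiipp   [Z → Z i]
pZiipp ⇒ pZiiipp   [Z → Z i]
pZiiipp ⇒ pZiiiipp   [Z → Z i]
pZiiiipp ⇒ pZiiiiipp   [Z → Z i]
pZiiiiipp ⇒ ppiiiiipp   [Z → p]

S⇒ZSp⇒pSp⇒pZpp⇒pZipp⇒pZiipp⇒pZiiipp⇒pZiiiipp⇒pZiiiiipp⇒ppiiiiipp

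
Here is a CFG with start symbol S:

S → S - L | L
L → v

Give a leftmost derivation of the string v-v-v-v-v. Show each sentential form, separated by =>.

S => S-L => S-L-L => S-L-L-L => S-L-L-L-L => L-L-L-L-L => v-L-L-L-L => v-v-L-L-L => v-v-v-L-L => v-v-v-v-L => v-v-v-v-v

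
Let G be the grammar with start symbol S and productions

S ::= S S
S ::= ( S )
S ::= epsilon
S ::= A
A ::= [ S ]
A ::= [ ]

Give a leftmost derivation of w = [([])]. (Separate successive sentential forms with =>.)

S => A => [S] => [(S)] => [(A)] => [([S])] => [([])]

S => A   [S ::= A]
A => [S]   [A ::= [ S ]]
[S] => [(S)]   [S ::= ( S )]
[(S)] => [(A)]   [S ::= A]
[(A)] => [([S])]   [A ::= [ S ]]
[([S])] => [([])]   [S ::= epsilon]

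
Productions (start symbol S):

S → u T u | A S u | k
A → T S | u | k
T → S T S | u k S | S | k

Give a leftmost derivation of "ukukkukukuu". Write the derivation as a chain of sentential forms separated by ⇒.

S⇒ASu⇒TSSu⇒SSSu⇒uTuSSu⇒uSuSSu⇒ukuSSu⇒ukukSu⇒ukukASuu⇒ukukTSSuu⇒ukukkSSuu⇒ukukkuTuSuu⇒ukukkuSuSuu⇒ukukkukuSuu⇒ukukkukukuu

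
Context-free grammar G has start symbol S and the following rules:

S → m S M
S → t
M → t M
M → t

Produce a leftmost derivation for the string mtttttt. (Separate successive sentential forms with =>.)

S => mSM   [S → m S M]
mSM => mtM   [S → t]
mtM => mttM   [M → t M]
mttM => mtttM   [M → t M]
mtttM => mttttM   [M → t M]
mttttM => mtttttM   [M → t M]
mtttttM => mtttttt   [M → t]

S=>mSM=>mtM=>mttM=>mtttM=>mttttM=>mtttttM=>mtttttt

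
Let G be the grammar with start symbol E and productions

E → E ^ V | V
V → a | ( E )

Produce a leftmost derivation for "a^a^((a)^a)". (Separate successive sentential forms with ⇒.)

E⇒E^V⇒E^V^V⇒V^V^V⇒a^V^V⇒a^a^V⇒a^a^(E)⇒a^a^(E^V)⇒a^a^(V^V)⇒a^a^((E)^V)⇒a^a^((V)^V)⇒a^a^((a)^V)⇒a^a^((a)^a)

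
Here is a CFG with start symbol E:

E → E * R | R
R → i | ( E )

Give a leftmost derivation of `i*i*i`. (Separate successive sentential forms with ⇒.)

E ⇒ E*R ⇒ E*R*R ⇒ R*R*R ⇒ i*R*R ⇒ i*i*R ⇒ i*i*i

E ⇒ E*R   [E → E * R]
E*R ⇒ E*R*R   [E → E * R]
E*R*R ⇒ R*R*R   [E → R]
R*R*R ⇒ i*R*R   [R → i]
i*R*R ⇒ i*i*R   [R → i]
i*i*R ⇒ i*i*i   [R → i]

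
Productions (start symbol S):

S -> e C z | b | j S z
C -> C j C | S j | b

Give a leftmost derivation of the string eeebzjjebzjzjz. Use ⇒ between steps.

S ⇒ eCz   [S -> e C z]
eCz ⇒ eSjz   [C -> S j]
eSjz ⇒ eeCzjz   [S -> e C z]
eeCzjz ⇒ eeCjCzjz   [C -> C j C]
eeCjCzjz ⇒ eeSjjCzjz   [C -> S j]
eeSjjCzjz ⇒ eeeCzjjCzjz   [S -> e C z]
eeeCzjjCzjz ⇒ eeebzjjCzjz   [C -> b]
eeebzjjCzjz ⇒ eeebzjjSjzjz   [C -> S j]
eeebzjjSjzjz ⇒ eeebzjjeCzjzjz   [S -> e C z]
eeebzjjeCzjzjz ⇒ eeebzjjebzjzjz   [C -> b]

S⇒eCz⇒eSjz⇒eeCzjz⇒eeCjCzjz⇒eeSjjCzjz⇒eeeCzjjCzjz⇒eeebzjjCzjz⇒eeebzjjSjzjz⇒eeebzjjeCzjzjz⇒eeebzjjebzjzjz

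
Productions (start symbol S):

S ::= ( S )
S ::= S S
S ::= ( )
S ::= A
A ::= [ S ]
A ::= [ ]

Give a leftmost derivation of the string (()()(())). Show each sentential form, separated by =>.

S=>(S)=>(SS)=>(SSS)=>(()SS)=>(()()S)=>(()()(S))=>(()()(()))

S => (S)   [S ::= ( S )]
(S) => (SS)   [S ::= S S]
(SS) => (SSS)   [S ::= S S]
(SSS) => (()SS)   [S ::= ( )]
(()SS) => (()()S)   [S ::= ( )]
(()()S) => (()()(S))   [S ::= ( S )]
(()()(S)) => (()()(()))   [S ::= ( )]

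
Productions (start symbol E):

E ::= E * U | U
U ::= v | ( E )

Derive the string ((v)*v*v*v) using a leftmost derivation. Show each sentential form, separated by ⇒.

E⇒U⇒(E)⇒(E*U)⇒(E*U*U)⇒(E*U*U*U)⇒(U*U*U*U)⇒((E)*U*U*U)⇒((U)*U*U*U)⇒((v)*U*U*U)⇒((v)*v*U*U)⇒((v)*v*v*U)⇒((v)*v*v*v)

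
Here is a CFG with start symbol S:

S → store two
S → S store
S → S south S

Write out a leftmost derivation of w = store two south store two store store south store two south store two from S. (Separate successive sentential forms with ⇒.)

S ⇒ S south S ⇒ store two south S ⇒ store two south S south S ⇒ store two south S south S south S ⇒ store two south S store south S south S ⇒ store two south S store store south S south S ⇒ store two south store two store store south S south S ⇒ store two south store two store store south store two south S ⇒ store two south store two store store south store two south store two

S ⇒ S south S   [S → S south S]
S south S ⇒ store two south S   [S → store two]
store two south S ⇒ store two south S south S   [S → S south S]
store two south S south S ⇒ store two south S south S south S   [S → S south S]
store two south S south S south S ⇒ store two south S store south S south S   [S → S store]
store two south S store south S south S ⇒ store two south S store store south S south S   [S → S store]
store two south S store store south S south S ⇒ store two south store two store store south S south S   [S → store two]
store two south store two store store south S south S ⇒ store two south store two store store south store two south S   [S → store two]
store two south store two store store south store two south S ⇒ store two south store two store store south store two south store two   [S → store two]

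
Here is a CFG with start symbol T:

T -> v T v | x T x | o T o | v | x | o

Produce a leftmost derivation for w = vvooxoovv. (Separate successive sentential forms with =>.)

T => vTv   [T -> v T v]
vTv => vvTvv   [T -> v T v]
vvTvv => vvoTovv   [T -> o T o]
vvoTovv => vvooToovv   [T -> o T o]
vvooToovv => vvooxoovv   [T -> x]

T => vTv => vvTvv => vvoTovv => vvooToovv => vvooxoovv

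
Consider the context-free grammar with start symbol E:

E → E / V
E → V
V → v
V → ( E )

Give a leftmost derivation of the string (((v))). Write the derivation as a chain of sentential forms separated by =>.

E => V => (E) => (V) => ((E)) => ((V)) => (((E))) => (((V))) => (((v)))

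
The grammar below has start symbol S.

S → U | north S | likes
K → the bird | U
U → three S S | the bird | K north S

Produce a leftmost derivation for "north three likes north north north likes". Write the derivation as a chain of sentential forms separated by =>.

S => north S => north U => north three S S => north three likes S => north three likes north S => north three likes north north S => north three likes north north north S => north three likes north north north likes

S => north S   [S → north S]
north S => north U   [S → U]
north U => north three S S   [U → three S S]
north three S S => north three likes S   [S → likes]
north three likes S => north three likes north S   [S → north S]
north three likes north S => north three likes north north S   [S → north S]
north three likes north north S => north three likes north north north S   [S → north S]
north three likes north north north S => north three likes north north north likes   [S → likes]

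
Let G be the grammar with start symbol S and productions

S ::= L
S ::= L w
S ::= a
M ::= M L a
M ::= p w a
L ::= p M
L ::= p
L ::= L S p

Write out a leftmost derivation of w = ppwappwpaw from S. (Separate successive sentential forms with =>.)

S => Lw => pMw => pMLaw => ppwaLaw => ppwaLSpaw => ppwapSpaw => ppwapLwpaw => ppwappwpaw

S => Lw   [S ::= L w]
Lw => pMw   [L ::= p M]
pMw => pMLaw   [M ::= M L a]
pMLaw => ppwaLaw   [M ::= p w a]
ppwaLaw => ppwaLSpaw   [L ::= L S p]
ppwaLSpaw => ppwapSpaw   [L ::= p]
ppwapSpaw => ppwapLwpaw   [S ::= L w]
ppwapLwpaw => ppwappwpaw   [L ::= p]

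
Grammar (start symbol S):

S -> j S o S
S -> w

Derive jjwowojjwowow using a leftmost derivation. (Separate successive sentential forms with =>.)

S => jSoS   [S -> j S o S]
jSoS => jjSoSoS   [S -> j S o S]
jjSoSoS => jjwoSoS   [S -> w]
jjwoSoS => jjwowoS   [S -> w]
jjwowoS => jjwowojSoS   [S -> j S o S]
jjwowojSoS => jjwowojjSoSoS   [S -> j S o S]
jjwowojjSoSoS => jjwowojjwoSoS   [S -> w]
jjwowojjwoSoS => jjwowojjwowoS   [S -> w]
jjwowojjwowoS => jjwowojjwowow   [S -> w]

S => jSoS => jjSoSoS => jjwoSoS => jjwowoS => jjwowojSoS => jjwowojjSoSoS => jjwowojjwoSoS => jjwowojjwowoS => jjwowojjwowow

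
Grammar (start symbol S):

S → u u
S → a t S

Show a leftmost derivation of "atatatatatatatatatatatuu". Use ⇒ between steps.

S ⇒ atS ⇒ atatS ⇒ atatatS ⇒ atatatatS ⇒ atatatatatS ⇒ atatatatatatS ⇒ atatatatatatatS ⇒ atatatatatatatatS ⇒ atatatatatatatatatS ⇒ atatatatatatatatatatS ⇒ atatatatatatatatatatatS ⇒ atatatatatatatatatatatuu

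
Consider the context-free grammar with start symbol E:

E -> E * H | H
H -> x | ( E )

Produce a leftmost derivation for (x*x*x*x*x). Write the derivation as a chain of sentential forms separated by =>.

E => H => (E) => (E*H) => (E*H*H) => (E*H*H*H) => (E*H*H*H*H) => (H*H*H*H*H) => (x*H*H*H*H) => (x*x*H*H*H) => (x*x*x*H*H) => (x*x*x*x*H) => (x*x*x*x*x)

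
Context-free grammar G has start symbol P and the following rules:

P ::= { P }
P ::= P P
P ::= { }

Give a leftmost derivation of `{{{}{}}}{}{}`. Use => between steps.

P => PP => PPP => {P}PP => {{P}}PP => {{PP}}PP => {{{}P}}PP => {{{}{}}}PP => {{{}{}}}{}P => {{{}{}}}{}{}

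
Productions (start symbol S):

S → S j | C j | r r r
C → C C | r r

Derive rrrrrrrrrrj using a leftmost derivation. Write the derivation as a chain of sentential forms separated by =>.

S => Cj => CCj => CCCj => CCCCj => rrCCCj => rrCCCCj => rrrrCCCj => rrrrrrCCj => rrrrrrrrCj => rrrrrrrrrrj

S => Cj   [S → C j]
Cj => CCj   [C → C C]
CCj => CCCj   [C → C C]
CCCj => CCCCj   [C → C C]
CCCCj => rrCCCj   [C → r r]
rrCCCj => rrCCCCj   [C → C C]
rrCCCCj => rrrrCCCj   [C → r r]
rrrrCCCj => rrrrrrCCj   [C → r r]
rrrrrrCCj => rrrrrrrrCj   [C → r r]
rrrrrrrrCj => rrrrrrrrrrj   [C → r r]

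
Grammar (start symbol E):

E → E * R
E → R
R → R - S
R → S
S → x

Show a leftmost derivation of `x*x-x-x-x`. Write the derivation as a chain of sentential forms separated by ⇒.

E ⇒ E*R ⇒ R*R ⇒ S*R ⇒ x*R ⇒ x*R-S ⇒ x*R-S-S ⇒ x*R-S-S-S ⇒ x*S-S-S-S ⇒ x*x-S-S-S ⇒ x*x-x-S-S ⇒ x*x-x-x-S ⇒ x*x-x-x-x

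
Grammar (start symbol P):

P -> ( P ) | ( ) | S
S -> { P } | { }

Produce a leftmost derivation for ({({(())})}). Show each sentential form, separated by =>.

P=>(P)=>(S)=>({P})=>({(P)})=>({(S)})=>({({P})})=>({({(P)})})=>({({(())})})

P => (P)   [P -> ( P )]
(P) => (S)   [P -> S]
(S) => ({P})   [S -> { P }]
({P}) => ({(P)})   [P -> ( P )]
({(P)}) => ({(S)})   [P -> S]
({(S)}) => ({({P})})   [S -> { P }]
({({P})}) => ({({(P)})})   [P -> ( P )]
({({(P)})}) => ({({(())})})   [P -> ( )]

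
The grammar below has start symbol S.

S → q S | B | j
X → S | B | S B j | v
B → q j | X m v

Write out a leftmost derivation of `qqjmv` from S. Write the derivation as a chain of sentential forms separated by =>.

S => B => Xmv => Smv => qSmv => qqSmv => qqjmv

S => B   [S → B]
B => Xmv   [B → X m v]
Xmv => Smv   [X → S]
Smv => qSmv   [S → q S]
qSmv => qqSmv   [S → q S]
qqSmv => qqjmv   [S → j]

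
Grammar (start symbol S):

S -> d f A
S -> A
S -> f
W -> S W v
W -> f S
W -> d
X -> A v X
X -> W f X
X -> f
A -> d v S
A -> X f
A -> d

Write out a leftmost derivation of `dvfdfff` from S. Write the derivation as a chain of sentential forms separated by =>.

S => A   [S -> A]
A => dvS   [A -> d v S]
dvS => dvA   [S -> A]
dvA => dvXf   [A -> X f]
dvXf => dvWfXf   [X -> W f X]
dvWfXf => dvfSfXf   [W -> f S]
dvfSfXf => dvfAfXf   [S -> A]
dvfAfXf => dvfdfXf   [A -> d]
dvfdfXf => dvfdfff   [X -> f]

S=>A=>dvS=>dvA=>dvXf=>dvWfXf=>dvfSfXf=>dvfAfXf=>dvfdfXf=>dvfdfff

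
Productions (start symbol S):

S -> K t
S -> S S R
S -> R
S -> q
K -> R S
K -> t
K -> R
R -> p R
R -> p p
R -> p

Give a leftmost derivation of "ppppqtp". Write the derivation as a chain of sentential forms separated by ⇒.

S ⇒ SSR ⇒ RSR ⇒ pRSR ⇒ ppSR ⇒ ppKtR ⇒ ppRStR ⇒ ppppStR ⇒ ppppqtR ⇒ ppppqtp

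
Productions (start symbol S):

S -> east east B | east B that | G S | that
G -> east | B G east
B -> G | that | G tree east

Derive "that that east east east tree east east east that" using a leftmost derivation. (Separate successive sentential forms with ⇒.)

S ⇒ G S ⇒ B G east S ⇒ G tree east G east S ⇒ B G east tree east G east S ⇒ that G east tree east G east S ⇒ that B G east east tree east G east S ⇒ that that G east east tree east G east S ⇒ that that east east east tree east G east S ⇒ that that east east east tree east east east S ⇒ that that east east east tree east east east that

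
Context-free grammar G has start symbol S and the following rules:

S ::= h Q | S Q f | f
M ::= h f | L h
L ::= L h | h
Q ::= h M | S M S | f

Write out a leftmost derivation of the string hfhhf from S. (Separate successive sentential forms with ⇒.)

S ⇒ hQ ⇒ hSMS ⇒ hfMS ⇒ hfLhS ⇒ hfhhS ⇒ hfhhf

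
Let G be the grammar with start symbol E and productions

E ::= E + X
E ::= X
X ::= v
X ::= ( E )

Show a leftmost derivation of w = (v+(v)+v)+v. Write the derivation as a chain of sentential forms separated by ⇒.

E ⇒ E+X ⇒ X+X ⇒ (E)+X ⇒ (E+X)+X ⇒ (E+X+X)+X ⇒ (X+X+X)+X ⇒ (v+X+X)+X ⇒ (v+(E)+X)+X ⇒ (v+(X)+X)+X ⇒ (v+(v)+X)+X ⇒ (v+(v)+v)+X ⇒ (v+(v)+v)+v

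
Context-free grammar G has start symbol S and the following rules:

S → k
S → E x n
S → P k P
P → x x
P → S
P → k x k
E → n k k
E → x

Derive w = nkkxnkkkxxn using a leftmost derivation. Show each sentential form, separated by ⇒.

S ⇒ PkP ⇒ SkP ⇒ PkPkP ⇒ SkPkP ⇒ ExnkPkP ⇒ nkkxnkPkP ⇒ nkkxnkSkP ⇒ nkkxnkkkP ⇒ nkkxnkkkS ⇒ nkkxnkkkExn ⇒ nkkxnkkkxxn

S ⇒ PkP   [S → P k P]
PkP ⇒ SkP   [P → S]
SkP ⇒ PkPkP   [S → P k P]
PkPkP ⇒ SkPkP   [P → S]
SkPkP ⇒ ExnkPkP   [S → E x n]
ExnkPkP ⇒ nkkxnkPkP   [E → n k k]
nkkxnkPkP ⇒ nkkxnkSkP   [P → S]
nkkxnkSkP ⇒ nkkxnkkkP   [S → k]
nkkxnkkkP ⇒ nkkxnkkkS   [P → S]
nkkxnkkkS ⇒ nkkxnkkkExn   [S → E x n]
nkkxnkkkExn ⇒ nkkxnkkkxxn   [E → x]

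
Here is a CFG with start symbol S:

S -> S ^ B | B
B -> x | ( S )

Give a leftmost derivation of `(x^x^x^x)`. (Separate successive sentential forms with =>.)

S => B   [S -> B]
B => (S)   [B -> ( S )]
(S) => (S^B)   [S -> S ^ B]
(S^B) => (S^B^B)   [S -> S ^ B]
(S^B^B) => (S^B^B^B)   [S -> S ^ B]
(S^B^B^B) => (B^B^B^B)   [S -> B]
(B^B^B^B) => (x^B^B^B)   [B -> x]
(x^B^B^B) => (x^x^B^B)   [B -> x]
(x^x^B^B) => (x^x^x^B)   [B -> x]
(x^x^x^B) => (x^x^x^x)   [B -> x]

S => B => (S) => (S^B) => (S^B^B) => (S^B^B^B) => (B^B^B^B) => (x^B^B^B) => (x^x^B^B) => (x^x^x^B) => (x^x^x^x)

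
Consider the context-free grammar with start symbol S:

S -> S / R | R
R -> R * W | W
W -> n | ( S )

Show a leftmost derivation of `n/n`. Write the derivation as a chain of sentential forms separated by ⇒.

S⇒S/R⇒R/R⇒W/R⇒n/R⇒n/W⇒n/n

S ⇒ S/R   [S -> S / R]
S/R ⇒ R/R   [S -> R]
R/R ⇒ W/R   [R -> W]
W/R ⇒ n/R   [W -> n]
n/R ⇒ n/W   [R -> W]
n/W ⇒ n/n   [W -> n]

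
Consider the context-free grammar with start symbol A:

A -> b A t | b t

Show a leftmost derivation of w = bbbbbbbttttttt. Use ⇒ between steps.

A ⇒ bAt ⇒ bbAtt ⇒ bbbAttt ⇒ bbbbAtttt ⇒ bbbbbAttttt ⇒ bbbbbbAtttttt ⇒ bbbbbbbttttttt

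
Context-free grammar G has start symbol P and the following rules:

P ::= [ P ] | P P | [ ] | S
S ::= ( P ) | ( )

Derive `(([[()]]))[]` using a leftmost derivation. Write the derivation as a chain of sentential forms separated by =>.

P => PP   [P ::= P P]
PP => SP   [P ::= S]
SP => (P)P   [S ::= ( P )]
(P)P => (S)P   [P ::= S]
(S)P => ((P))P   [S ::= ( P )]
((P))P => (([P]))P   [P ::= [ P ]]
(([P]))P => (([[P]]))P   [P ::= [ P ]]
(([[P]]))P => (([[S]]))P   [P ::= S]
(([[S]]))P => (([[()]]))P   [S ::= ( )]
(([[()]]))P => (([[()]]))[]   [P ::= [ ]]

P => PP => SP => (P)P => (S)P => ((P))P => (([P]))P => (([[P]]))P => (([[S]]))P => (([[()]]))P => (([[()]]))[]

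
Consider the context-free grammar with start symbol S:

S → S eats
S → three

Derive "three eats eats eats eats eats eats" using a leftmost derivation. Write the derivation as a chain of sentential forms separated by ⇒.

S ⇒ S eats ⇒ S eats eats ⇒ S eats eats eats ⇒ S eats eats eats eats ⇒ S eats eats eats eats eats ⇒ S eats eats eats eats eats eats ⇒ three eats eats eats eats eats eats

S ⇒ S eats   [S → S eats]
S eats ⇒ S eats eats   [S → S eats]
S eats eats ⇒ S eats eats eats   [S → S eats]
S eats eats eats ⇒ S eats eats eats eats   [S → S eats]
S eats eats eats eats ⇒ S eats eats eats eats eats   [S → S eats]
S eats eats eats eats eats ⇒ S eats eats eats eats eats eats   [S → S eats]
S eats eats eats eats eats eats ⇒ three eats eats eats eats eats eats   [S → three]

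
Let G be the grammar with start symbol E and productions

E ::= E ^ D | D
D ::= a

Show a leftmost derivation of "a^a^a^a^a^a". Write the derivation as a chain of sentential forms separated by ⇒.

E ⇒ E^D ⇒ E^D^D ⇒ E^D^D^D ⇒ E^D^D^D^D ⇒ E^D^D^D^D^D ⇒ D^D^D^D^D^D ⇒ a^D^D^D^D^D ⇒ a^a^D^D^D^D ⇒ a^a^a^D^D^D ⇒ a^a^a^a^D^D ⇒ a^a^a^a^a^D ⇒ a^a^a^a^a^a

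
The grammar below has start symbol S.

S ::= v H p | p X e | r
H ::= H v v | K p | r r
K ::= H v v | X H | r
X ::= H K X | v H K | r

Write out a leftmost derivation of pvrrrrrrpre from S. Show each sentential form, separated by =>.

S=>pXe=>pvHKe=>pvKpKe=>pvXHpKe=>pvHKXHpKe=>pvrrKXHpKe=>pvrrrXHpKe=>pvrrrrHpKe=>pvrrrrrrpKe=>pvrrrrrrpre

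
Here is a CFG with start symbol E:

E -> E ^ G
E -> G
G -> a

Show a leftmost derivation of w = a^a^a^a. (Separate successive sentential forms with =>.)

E => E^G => E^G^G => E^G^G^G => G^G^G^G => a^G^G^G => a^a^G^G => a^a^a^G => a^a^a^a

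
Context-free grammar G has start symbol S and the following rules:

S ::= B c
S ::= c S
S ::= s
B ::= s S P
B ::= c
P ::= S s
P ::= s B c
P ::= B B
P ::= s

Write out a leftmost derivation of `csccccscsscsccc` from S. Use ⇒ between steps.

S ⇒ cS   [S ::= c S]
cS ⇒ cBc   [S ::= B c]
cBc ⇒ csSPc   [B ::= s S P]
csSPc ⇒ cscSPc   [S ::= c S]
cscSPc ⇒ csccSPc   [S ::= c S]
csccSPc ⇒ cscccSPc   [S ::= c S]
cscccSPc ⇒ csccccSPc   [S ::= c S]
csccccSPc ⇒ csccccBcPc   [S ::= B c]
csccccBcPc ⇒ csccccsSPcPc   [B ::= s S P]
csccccsSPcPc ⇒ csccccscSPcPc   [S ::= c S]
csccccscSPcPc ⇒ csccccscsPcPc   [S ::= s]
csccccscsPcPc ⇒ csccccscsscPc   [P ::= s]
csccccscsscPc ⇒ csccccscsscsBcc   [P ::= s B c]
csccccscsscsBcc ⇒ csccccscsscsccc   [B ::= c]

S⇒cS⇒cBc⇒csSPc⇒cscSPc⇒csccSPc⇒cscccSPc⇒csccccSPc⇒csccccBcPc⇒csccccsSPcPc⇒csccccscSPcPc⇒csccccscsPcPc⇒csccccscsscPc⇒csccccscsscsBcc⇒csccccscsscsccc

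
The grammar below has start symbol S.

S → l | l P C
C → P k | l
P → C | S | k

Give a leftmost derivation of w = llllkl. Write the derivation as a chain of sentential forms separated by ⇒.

S ⇒ lPC ⇒ lCC ⇒ lPkC ⇒ lSkC ⇒ llPCkC ⇒ llCCkC ⇒ lllCkC ⇒ llllkC ⇒ llllkl

S ⇒ lPC   [S → l P C]
lPC ⇒ lCC   [P → C]
lCC ⇒ lPkC   [C → P k]
lPkC ⇒ lSkC   [P → S]
lSkC ⇒ llPCkC   [S → l P C]
llPCkC ⇒ llCCkC   [P → C]
llCCkC ⇒ lllCkC   [C → l]
lllCkC ⇒ llllkC   [C → l]
llllkC ⇒ llllkl   [C → l]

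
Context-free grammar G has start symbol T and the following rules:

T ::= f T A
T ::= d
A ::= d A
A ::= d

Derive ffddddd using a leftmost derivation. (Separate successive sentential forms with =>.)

T => fTA => ffTAA => ffdAA => ffddAA => ffdddA => ffddddA => ffddddd

T => fTA   [T ::= f T A]
fTA => ffTAA   [T ::= f T A]
ffTAA => ffdAA   [T ::= d]
ffdAA => ffddAA   [A ::= d A]
ffddAA => ffdddA   [A ::= d]
ffdddA => ffddddA   [A ::= d A]
ffddddA => ffddddd   [A ::= d]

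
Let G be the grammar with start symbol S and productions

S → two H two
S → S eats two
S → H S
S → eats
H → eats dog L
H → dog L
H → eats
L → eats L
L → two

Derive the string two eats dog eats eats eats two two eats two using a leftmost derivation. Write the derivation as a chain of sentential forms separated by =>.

S => S eats two => two H two eats two => two eats dog L two eats two => two eats dog eats L two eats two => two eats dog eats eats L two eats two => two eats dog eats eats eats L two eats two => two eats dog eats eats eats two two eats two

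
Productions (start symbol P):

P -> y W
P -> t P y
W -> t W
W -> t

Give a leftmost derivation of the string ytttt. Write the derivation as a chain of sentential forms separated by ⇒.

P⇒yW⇒ytW⇒yttW⇒ytttW⇒ytttt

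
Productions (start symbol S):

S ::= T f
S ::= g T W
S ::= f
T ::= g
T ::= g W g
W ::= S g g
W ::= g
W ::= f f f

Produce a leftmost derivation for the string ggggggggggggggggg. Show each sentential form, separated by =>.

S => gTW => ggWgW => ggggW => ggggSgg => gggggTWgg => ggggggWgWgg => ggggggSgggWgg => gggggggTWgggWgg => ggggggggWgWgggWgg => ggggggggggWgggWgg => ggggggggggggggWgg => ggggggggggggggggg

S => gTW   [S ::= g T W]
gTW => ggWgW   [T ::= g W g]
ggWgW => ggggW   [W ::= g]
ggggW => ggggSgg   [W ::= S g g]
ggggSgg => gggggTWgg   [S ::= g T W]
gggggTWgg => ggggggWgWgg   [T ::= g W g]
ggggggWgWgg => ggggggSgggWgg   [W ::= S g g]
ggggggSgggWgg => gggggggTWgggWgg   [S ::= g T W]
gggggggTWgggWgg => ggggggggWgWgggWgg   [T ::= g W g]
ggggggggWgWgggWgg => ggggggggggWgggWgg   [W ::= g]
ggggggggggWgggWgg => ggggggggggggggWgg   [W ::= g]
ggggggggggggggWgg => ggggggggggggggggg   [W ::= g]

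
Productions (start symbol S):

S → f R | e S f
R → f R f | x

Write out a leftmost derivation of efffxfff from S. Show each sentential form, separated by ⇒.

S ⇒ eSf ⇒ efRf ⇒ effRff ⇒ efffRfff ⇒ efffxfff

S ⇒ eSf   [S → e S f]
eSf ⇒ efRf   [S → f R]
efRf ⇒ effRff   [R → f R f]
effRff ⇒ efffRfff   [R → f R f]
efffRfff ⇒ efffxfff   [R → x]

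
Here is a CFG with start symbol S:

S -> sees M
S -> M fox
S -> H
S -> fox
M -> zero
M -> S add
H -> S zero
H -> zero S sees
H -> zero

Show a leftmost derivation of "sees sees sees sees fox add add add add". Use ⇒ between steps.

S ⇒ sees M   [S -> sees M]
sees M ⇒ sees S add   [M -> S add]
sees S add ⇒ sees sees M add   [S -> sees M]
sees sees M add ⇒ sees sees S add add   [M -> S add]
sees sees S add add ⇒ sees sees sees M add add   [S -> sees M]
sees sees sees M add add ⇒ sees sees sees S add add add   [M -> S add]
sees sees sees S add add add ⇒ sees sees sees sees M add add add   [S -> sees M]
sees sees sees sees M add add add ⇒ sees sees sees sees S add add add add   [M -> S add]
sees sees sees sees S add add add add ⇒ sees sees sees sees fox add add add add   [S -> fox]

S ⇒ sees M ⇒ sees S add ⇒ sees sees M add ⇒ sees sees S add add ⇒ sees sees sees M add add ⇒ sees sees sees S add add add ⇒ sees sees sees sees M add add add ⇒ sees sees sees sees S add add add add ⇒ sees sees sees sees fox add add add add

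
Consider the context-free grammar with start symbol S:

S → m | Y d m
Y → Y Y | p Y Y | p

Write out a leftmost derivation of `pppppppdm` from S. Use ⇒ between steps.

S ⇒ Ydm ⇒ YYdm ⇒ pYYYdm ⇒ ppYYYYdm ⇒ ppYYYYYdm ⇒ pppYYYYdm ⇒ ppppYYYdm ⇒ pppppYYdm ⇒ ppppppYdm ⇒ pppppppdm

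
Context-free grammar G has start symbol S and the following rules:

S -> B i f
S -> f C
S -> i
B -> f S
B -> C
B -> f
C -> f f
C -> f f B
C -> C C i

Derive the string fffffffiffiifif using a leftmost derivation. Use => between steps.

S => Bif => fSif => fBifif => ffSifif => fffCifif => fffCCiifif => fffCCiCiifif => fffffCiCiifif => fffffffiCiifif => fffffffiffiifif

S => Bif   [S -> B i f]
Bif => fSif   [B -> f S]
fSif => fBifif   [S -> B i f]
fBifif => ffSifif   [B -> f S]
ffSifif => fffCifif   [S -> f C]
fffCifif => fffCCiifif   [C -> C C i]
fffCCiifif => fffCCiCiifif   [C -> C C i]
fffCCiCiifif => fffffCiCiifif   [C -> f f]
fffffCiCiifif => fffffffiCiifif   [C -> f f]
fffffffiCiifif => fffffffiffiifif   [C -> f f]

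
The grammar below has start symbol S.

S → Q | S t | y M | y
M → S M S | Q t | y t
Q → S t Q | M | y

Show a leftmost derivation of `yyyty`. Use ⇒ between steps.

S⇒yM⇒ySMS⇒yQMS⇒yyMS⇒yyytS⇒yyyty

S ⇒ yM   [S → y M]
yM ⇒ ySMS   [M → S M S]
ySMS ⇒ yQMS   [S → Q]
yQMS ⇒ yyMS   [Q → y]
yyMS ⇒ yyytS   [M → y t]
yyytS ⇒ yyyty   [S → y]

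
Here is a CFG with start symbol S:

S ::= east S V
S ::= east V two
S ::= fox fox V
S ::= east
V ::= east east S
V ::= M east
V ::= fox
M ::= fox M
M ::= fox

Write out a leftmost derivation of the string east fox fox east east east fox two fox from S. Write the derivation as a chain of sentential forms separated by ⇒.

S ⇒ east S V   [S ::= east S V]
east S V ⇒ east fox fox V V   [S ::= fox fox V]
east fox fox V V ⇒ east fox fox east east S V   [V ::= east east S]
east fox fox east east S V ⇒ east fox fox east east east V two V   [S ::= east V two]
east fox fox east east east V two V ⇒ east fox fox east east east fox two V   [V ::= fox]
east fox fox east east east fox two V ⇒ east fox fox east east east fox two fox   [V ::= fox]

S ⇒ east S V ⇒ east fox fox V V ⇒ east fox fox east east S V ⇒ east fox fox east east east V two V ⇒ east fox fox east east east fox two V ⇒ east fox fox east east east fox two fox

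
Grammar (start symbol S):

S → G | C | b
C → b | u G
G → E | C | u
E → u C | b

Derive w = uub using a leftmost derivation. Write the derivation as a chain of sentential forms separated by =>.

S=>G=>E=>uC=>uuG=>uuC=>uub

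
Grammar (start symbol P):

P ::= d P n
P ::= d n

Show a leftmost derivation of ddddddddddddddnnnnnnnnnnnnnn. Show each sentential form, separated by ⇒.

P ⇒ dPn   [P ::= d P n]
dPn ⇒ ddPnn   [P ::= d P n]
ddPnn ⇒ dddPnnn   [P ::= d P n]
dddPnnn ⇒ ddddPnnnn   [P ::= d P n]
ddddPnnnn ⇒ dddddPnnnnn   [P ::= d P n]
dddddPnnnnn ⇒ ddddddPnnnnnn   [P ::= d P n]
ddddddPnnnnnn ⇒ dddddddPnnnnnnn   [P ::= d P n]
dddddddPnnnnnnn ⇒ ddddddddPnnnnnnnn   [P ::= d P n]
ddddddddPnnnnnnnn ⇒ dddddddddPnnnnnnnnn   [P ::= d P n]
dddddddddPnnnnnnnnn ⇒ ddddddddddPnnnnnnnnnn   [P ::= d P n]
ddddddddddPnnnnnnnnnn ⇒ dddddddddddPnnnnnnnnnnn   [P ::= d P n]
dddddddddddPnnnnnnnnnnn ⇒ ddddddddddddPnnnnnnnnnnnn   [P ::= d P n]
ddddddddddddPnnnnnnnnnnnn ⇒ dddddddddddddPnnnnnnnnnnnnn   [P ::= d P n]
dddddddddddddPnnnnnnnnnnnnn ⇒ ddddddddddddddnnnnnnnnnnnnnn   [P ::= d n]

P⇒dPn⇒ddPnn⇒dddPnnn⇒ddddPnnnn⇒dddddPnnnnn⇒ddddddPnnnnnn⇒dddddddPnnnnnnn⇒ddddddddPnnnnnnnn⇒dddddddddPnnnnnnnnn⇒ddddddddddPnnnnnnnnnn⇒dddddddddddPnnnnnnnnnnn⇒ddddddddddddPnnnnnnnnnnnn⇒dddddddddddddPnnnnnnnnnnnnn⇒ddddddddddddddnnnnnnnnnnnnnn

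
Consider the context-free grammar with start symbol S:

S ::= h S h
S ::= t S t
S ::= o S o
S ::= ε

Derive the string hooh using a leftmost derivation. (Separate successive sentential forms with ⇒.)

S ⇒ hSh   [S ::= h S h]
hSh ⇒ hoSoh   [S ::= o S o]
hoSoh ⇒ hooh   [S ::= ε]

S ⇒ hSh ⇒ hoSoh ⇒ hooh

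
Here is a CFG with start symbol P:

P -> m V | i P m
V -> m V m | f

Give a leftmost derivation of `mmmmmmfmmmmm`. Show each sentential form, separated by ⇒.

P ⇒ mV   [P -> m V]
mV ⇒ mmVm   [V -> m V m]
mmVm ⇒ mmmVmm   [V -> m V m]
mmmVmm ⇒ mmmmVmmm   [V -> m V m]
mmmmVmmm ⇒ mmmmmVmmmm   [V -> m V m]
mmmmmVmmmm ⇒ mmmmmmVmmmmm   [V -> m V m]
mmmmmmVmmmmm ⇒ mmmmmmfmmmmm   [V -> f]

P ⇒ mV ⇒ mmVm ⇒ mmmVmm ⇒ mmmmVmmm ⇒ mmmmmVmmmm ⇒ mmmmmmVmmmmm ⇒ mmmmmmfmmmmm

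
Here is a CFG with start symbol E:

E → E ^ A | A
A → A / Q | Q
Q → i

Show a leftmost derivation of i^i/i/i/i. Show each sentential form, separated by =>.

E=>E^A=>A^A=>Q^A=>i^A=>i^A/Q=>i^A/Q/Q=>i^A/Q/Q/Q=>i^Q/Q/Q/Q=>i^i/Q/Q/Q=>i^i/i/Q/Q=>i^i/i/i/Q=>i^i/i/i/i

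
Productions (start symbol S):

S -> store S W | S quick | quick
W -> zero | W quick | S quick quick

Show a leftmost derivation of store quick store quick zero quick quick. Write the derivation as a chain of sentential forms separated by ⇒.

S ⇒ store S W   [S -> store S W]
store S W ⇒ store quick W   [S -> quick]
store quick W ⇒ store quick S quick quick   [W -> S quick quick]
store quick S quick quick ⇒ store quick store S W quick quick   [S -> store S W]
store quick store S W quick quick ⇒ store quick store quick W quick quick   [S -> quick]
store quick store quick W quick quick ⇒ store quick store quick zero quick quick   [W -> zero]

S ⇒ store S W ⇒ store quick W ⇒ store quick S quick quick ⇒ store quick store S W quick quick ⇒ store quick store quick W quick quick ⇒ store quick store quick zero quick quick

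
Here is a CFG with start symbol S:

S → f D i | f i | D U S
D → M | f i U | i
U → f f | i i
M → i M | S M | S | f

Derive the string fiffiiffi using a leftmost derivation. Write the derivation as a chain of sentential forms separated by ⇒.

S ⇒ DUS ⇒ fiUUS ⇒ fiffUS ⇒ fiffiiS ⇒ fiffiifDi ⇒ fiffiifMi ⇒ fiffiiffi

S ⇒ DUS   [S → D U S]
DUS ⇒ fiUUS   [D → f i U]
fiUUS ⇒ fiffUS   [U → f f]
fiffUS ⇒ fiffiiS   [U → i i]
fiffiiS ⇒ fiffiifDi   [S → f D i]
fiffiifDi ⇒ fiffiifMi   [D → M]
fiffiifMi ⇒ fiffiiffi   [M → f]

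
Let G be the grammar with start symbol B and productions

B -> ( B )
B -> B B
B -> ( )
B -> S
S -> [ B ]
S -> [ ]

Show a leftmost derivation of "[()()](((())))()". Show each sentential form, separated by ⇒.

B ⇒ BB ⇒ SB ⇒ [B]B ⇒ [BB]B ⇒ [()B]B ⇒ [()()]B ⇒ [()()]BB ⇒ [()()](B)B ⇒ [()()]((B))B ⇒ [()()](((B)))B ⇒ [()()](((())))B ⇒ [()()](((())))()

B ⇒ BB   [B -> B B]
BB ⇒ SB   [B -> S]
SB ⇒ [B]B   [S -> [ B ]]
[B]B ⇒ [BB]B   [B -> B B]
[BB]B ⇒ [()B]B   [B -> ( )]
[()B]B ⇒ [()()]B   [B -> ( )]
[()()]B ⇒ [()()]BB   [B -> B B]
[()()]BB ⇒ [()()](B)B   [B -> ( B )]
[()()](B)B ⇒ [()()]((B))B   [B -> ( B )]
[()()]((B))B ⇒ [()()](((B)))B   [B -> ( B )]
[()()](((B)))B ⇒ [()()](((())))B   [B -> ( )]
[()()](((())))B ⇒ [()()](((())))()   [B -> ( )]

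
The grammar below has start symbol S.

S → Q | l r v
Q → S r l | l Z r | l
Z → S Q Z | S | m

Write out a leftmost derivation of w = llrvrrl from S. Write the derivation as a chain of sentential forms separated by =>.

S => Q   [S → Q]
Q => Srl   [Q → S r l]
Srl => Qrl   [S → Q]
Qrl => lZrrl   [Q → l Z r]
lZrrl => lSrrl   [Z → S]
lSrrl => llrvrrl   [S → l r v]

S => Q => Srl => Qrl => lZrrl => lSrrl => llrvrrl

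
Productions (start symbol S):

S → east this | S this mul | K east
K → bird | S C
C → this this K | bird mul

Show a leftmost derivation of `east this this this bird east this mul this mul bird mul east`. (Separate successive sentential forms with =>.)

S => K east => S C east => S this mul C east => S this mul this mul C east => K east this mul this mul C east => S C east this mul this mul C east => east this C east this mul this mul C east => east this this this K east this mul this mul C east => east this this this bird east this mul this mul C east => east this this this bird east this mul this mul bird mul east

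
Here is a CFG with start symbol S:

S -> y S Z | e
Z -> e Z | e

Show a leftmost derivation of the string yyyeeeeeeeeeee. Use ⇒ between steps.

S ⇒ ySZ   [S -> y S Z]
ySZ ⇒ yySZZ   [S -> y S Z]
yySZZ ⇒ yyySZZZ   [S -> y S Z]
yyySZZZ ⇒ yyyeZZZ   [S -> e]
yyyeZZZ ⇒ yyyeeZZZ   [Z -> e Z]
yyyeeZZZ ⇒ yyyeeeZZZ   [Z -> e Z]
yyyeeeZZZ ⇒ yyyeeeeZZZ   [Z -> e Z]
yyyeeeeZZZ ⇒ yyyeeeeeZZZ   [Z -> e Z]
yyyeeeeeZZZ ⇒ yyyeeeeeeZZZ   [Z -> e Z]
yyyeeeeeeZZZ ⇒ yyyeeeeeeeZZZ   [Z -> e Z]
yyyeeeeeeeZZZ ⇒ yyyeeeeeeeeZZ   [Z -> e]
yyyeeeeeeeeZZ ⇒ yyyeeeeeeeeeZZ   [Z -> e Z]
yyyeeeeeeeeeZZ ⇒ yyyeeeeeeeeeeZ   [Z -> e]
yyyeeeeeeeeeeZ ⇒ yyyeeeeeeeeeee   [Z -> e]

S ⇒ ySZ ⇒ yySZZ ⇒ yyySZZZ ⇒ yyyeZZZ ⇒ yyyeeZZZ ⇒ yyyeeeZZZ ⇒ yyyeeeeZZZ ⇒ yyyeeeeeZZZ ⇒ yyyeeeeeeZZZ ⇒ yyyeeeeeeeZZZ ⇒ yyyeeeeeeeeZZ ⇒ yyyeeeeeeeeeZZ ⇒ yyyeeeeeeeeeeZ ⇒ yyyeeeeeeeeeee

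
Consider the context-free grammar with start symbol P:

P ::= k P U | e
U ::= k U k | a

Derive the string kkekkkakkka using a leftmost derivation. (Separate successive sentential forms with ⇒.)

P ⇒ kPU ⇒ kkPUU ⇒ kkeUU ⇒ kkekUkU ⇒ kkekkUkkU ⇒ kkekkkUkkkU ⇒ kkekkkakkkU ⇒ kkekkkakkka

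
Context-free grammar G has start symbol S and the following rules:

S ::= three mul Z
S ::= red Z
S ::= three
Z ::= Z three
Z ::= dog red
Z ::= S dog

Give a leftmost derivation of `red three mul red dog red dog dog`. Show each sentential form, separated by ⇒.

S ⇒ red Z ⇒ red S dog ⇒ red three mul Z dog ⇒ red three mul S dog dog ⇒ red three mul red Z dog dog ⇒ red three mul red dog red dog dog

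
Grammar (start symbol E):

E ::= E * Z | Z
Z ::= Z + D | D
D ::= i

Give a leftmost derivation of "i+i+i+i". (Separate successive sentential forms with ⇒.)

E ⇒ Z ⇒ Z+D ⇒ Z+D+D ⇒ Z+D+D+D ⇒ D+D+D+D ⇒ i+D+D+D ⇒ i+i+D+D ⇒ i+i+i+D ⇒ i+i+i+i

E ⇒ Z   [E ::= Z]
Z ⇒ Z+D   [Z ::= Z + D]
Z+D ⇒ Z+D+D   [Z ::= Z + D]
Z+D+D ⇒ Z+D+D+D   [Z ::= Z + D]
Z+D+D+D ⇒ D+D+D+D   [Z ::= D]
D+D+D+D ⇒ i+D+D+D   [D ::= i]
i+D+D+D ⇒ i+i+D+D   [D ::= i]
i+i+D+D ⇒ i+i+i+D   [D ::= i]
i+i+i+D ⇒ i+i+i+i   [D ::= i]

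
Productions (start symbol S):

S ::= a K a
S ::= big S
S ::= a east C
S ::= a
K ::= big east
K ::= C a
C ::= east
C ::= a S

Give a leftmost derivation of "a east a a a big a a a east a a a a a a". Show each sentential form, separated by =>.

S => a east C => a east a S => a east a a K a => a east a a C a a => a east a a a S a a => a east a a a big S a a => a east a a a big a K a a a => a east a a a big a C a a a a => a east a a a big a a S a a a a => a east a a a big a a a K a a a a a => a east a a a big a a a C a a a a a a => a east a a a big a a a east a a a a a a

S => a east C   [S ::= a east C]
a east C => a east a S   [C ::= a S]
a east a S => a east a a K a   [S ::= a K a]
a east a a K a => a east a a C a a   [K ::= C a]
a east a a C a a => a east a a a S a a   [C ::= a S]
a east a a a S a a => a east a a a big S a a   [S ::= big S]
a east a a a big S a a => a east a a a big a K a a a   [S ::= a K a]
a east a a a big a K a a a => a east a a a big a C a a a a   [K ::= C a]
a east a a a big a C a a a a => a east a a a big a a S a a a a   [C ::= a S]
a east a a a big a a S a a a a => a east a a a big a a a K a a a a a   [S ::= a K a]
a east a a a big a a a K a a a a a => a east a a a big a a a C a a a a a a   [K ::= C a]
a east a a a big a a a C a a a a a a => a east a a a big a a a east a a a a a a   [C ::= east]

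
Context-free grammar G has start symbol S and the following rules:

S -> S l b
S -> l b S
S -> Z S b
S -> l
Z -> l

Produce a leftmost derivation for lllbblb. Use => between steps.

S => Slb => ZSblb => lSblb => lZSbblb => llSbblb => lllbblb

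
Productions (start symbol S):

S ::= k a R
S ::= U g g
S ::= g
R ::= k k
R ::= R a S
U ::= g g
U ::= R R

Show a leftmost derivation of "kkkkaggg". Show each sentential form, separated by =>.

S=>Ugg=>RRgg=>kkRgg=>kkRaSgg=>kkkkaSgg=>kkkkaggg

S => Ugg   [S ::= U g g]
Ugg => RRgg   [U ::= R R]
RRgg => kkRgg   [R ::= k k]
kkRgg => kkRaSgg   [R ::= R a S]
kkRaSgg => kkkkaSgg   [R ::= k k]
kkkkaSgg => kkkkaggg   [S ::= g]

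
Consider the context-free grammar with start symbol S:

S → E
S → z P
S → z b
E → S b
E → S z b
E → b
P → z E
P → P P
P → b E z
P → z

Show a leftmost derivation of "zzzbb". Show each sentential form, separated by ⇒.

S ⇒ E ⇒ Sb ⇒ zPb ⇒ zPPb ⇒ zzPb ⇒ zzzEb ⇒ zzzbb

S ⇒ E   [S → E]
E ⇒ Sb   [E → S b]
Sb ⇒ zPb   [S → z P]
zPb ⇒ zPPb   [P → P P]
zPPb ⇒ zzPb   [P → z]
zzPb ⇒ zzzEb   [P → z E]
zzzEb ⇒ zzzbb   [E → b]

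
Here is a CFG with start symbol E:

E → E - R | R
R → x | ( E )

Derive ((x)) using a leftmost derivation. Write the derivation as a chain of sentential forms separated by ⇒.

E ⇒ R   [E → R]
R ⇒ (E)   [R → ( E )]
(E) ⇒ (R)   [E → R]
(R) ⇒ ((E))   [R → ( E )]
((E)) ⇒ ((R))   [E → R]
((R)) ⇒ ((x))   [R → x]

E ⇒ R ⇒ (E) ⇒ (R) ⇒ ((E)) ⇒ ((R)) ⇒ ((x))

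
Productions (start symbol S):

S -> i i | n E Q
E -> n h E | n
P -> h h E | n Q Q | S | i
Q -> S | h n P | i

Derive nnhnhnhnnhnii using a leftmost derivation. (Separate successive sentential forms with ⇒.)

S ⇒ nEQ   [S -> n E Q]
nEQ ⇒ nnhEQ   [E -> n h E]
nnhEQ ⇒ nnhnhEQ   [E -> n h E]
nnhnhEQ ⇒ nnhnhnQ   [E -> n]
nnhnhnQ ⇒ nnhnhnhnP   [Q -> h n P]
nnhnhnhnP ⇒ nnhnhnhnnQQ   [P -> n Q Q]
nnhnhnhnnQQ ⇒ nnhnhnhnnhnPQ   [Q -> h n P]
nnhnhnhnnhnPQ ⇒ nnhnhnhnnhniQ   [P -> i]
nnhnhnhnnhniQ ⇒ nnhnhnhnnhnii   [Q -> i]

S⇒nEQ⇒nnhEQ⇒nnhnhEQ⇒nnhnhnQ⇒nnhnhnhnP⇒nnhnhnhnnQQ⇒nnhnhnhnnhnPQ⇒nnhnhnhnnhniQ⇒nnhnhnhnnhnii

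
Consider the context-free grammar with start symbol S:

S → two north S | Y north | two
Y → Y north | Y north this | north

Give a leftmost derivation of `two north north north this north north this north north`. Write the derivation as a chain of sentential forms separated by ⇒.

S ⇒ two north S ⇒ two north Y north ⇒ two north Y north north ⇒ two north Y north this north north ⇒ two north Y north north this north north ⇒ two north Y north this north north this north north ⇒ two north north north this north north this north north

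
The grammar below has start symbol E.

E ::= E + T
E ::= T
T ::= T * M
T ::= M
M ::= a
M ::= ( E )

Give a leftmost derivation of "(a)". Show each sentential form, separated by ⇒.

E ⇒ T   [E ::= T]
T ⇒ M   [T ::= M]
M ⇒ (E)   [M ::= ( E )]
(E) ⇒ (T)   [E ::= T]
(T) ⇒ (M)   [T ::= M]
(M) ⇒ (a)   [M ::= a]

E⇒T⇒M⇒(E)⇒(T)⇒(M)⇒(a)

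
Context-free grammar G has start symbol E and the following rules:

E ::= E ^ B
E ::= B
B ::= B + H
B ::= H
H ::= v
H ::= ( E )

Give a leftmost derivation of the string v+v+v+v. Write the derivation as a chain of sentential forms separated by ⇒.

E⇒B⇒B+H⇒B+H+H⇒B+H+H+H⇒H+H+H+H⇒v+H+H+H⇒v+v+H+H⇒v+v+v+H⇒v+v+v+v

E ⇒ B   [E ::= B]
B ⇒ B+H   [B ::= B + H]
B+H ⇒ B+H+H   [B ::= B + H]
B+H+H ⇒ B+H+H+H   [B ::= B + H]
B+H+H+H ⇒ H+H+H+H   [B ::= H]
H+H+H+H ⇒ v+H+H+H   [H ::= v]
v+H+H+H ⇒ v+v+H+H   [H ::= v]
v+v+H+H ⇒ v+v+v+H   [H ::= v]
v+v+v+H ⇒ v+v+v+v   [H ::= v]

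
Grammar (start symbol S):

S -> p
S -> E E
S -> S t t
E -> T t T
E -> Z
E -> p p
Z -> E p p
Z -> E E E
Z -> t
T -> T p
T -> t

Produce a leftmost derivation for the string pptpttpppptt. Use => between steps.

S=>Stt=>EEtt=>ppEtt=>ppZtt=>ppEEEtt=>ppTtTEEtt=>ppTptTEEtt=>pptptTEEtt=>pptpttEEtt=>pptpttppEtt=>pptpttpppptt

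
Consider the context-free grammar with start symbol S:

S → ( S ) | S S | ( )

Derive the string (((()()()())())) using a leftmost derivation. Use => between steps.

S=>(S)=>((S))=>((SS))=>(((S)S))=>(((SS)S))=>(((SSS)S))=>(((SSSS)S))=>(((()SSS)S))=>(((()()SS)S))=>(((()()()S)S))=>(((()()()())S))=>(((()()()())()))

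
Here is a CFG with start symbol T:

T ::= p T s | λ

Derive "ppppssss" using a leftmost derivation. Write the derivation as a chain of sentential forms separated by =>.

T => pTs => ppTss => pppTsss => ppppTssss => ppppssss

T => pTs   [T ::= p T s]
pTs => ppTss   [T ::= p T s]
ppTss => pppTsss   [T ::= p T s]
pppTsss => ppppTssss   [T ::= p T s]
ppppTssss => ppppssss   [T ::= λ]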